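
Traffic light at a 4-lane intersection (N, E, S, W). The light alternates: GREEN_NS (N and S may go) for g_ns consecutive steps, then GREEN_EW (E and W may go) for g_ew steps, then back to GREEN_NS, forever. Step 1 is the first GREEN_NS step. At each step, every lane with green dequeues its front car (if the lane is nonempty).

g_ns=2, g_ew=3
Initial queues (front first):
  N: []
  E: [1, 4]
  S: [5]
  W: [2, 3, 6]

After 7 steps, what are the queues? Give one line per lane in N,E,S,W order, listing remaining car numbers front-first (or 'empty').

Step 1 [NS]: N:empty,E:wait,S:car5-GO,W:wait | queues: N=0 E=2 S=0 W=3
Step 2 [NS]: N:empty,E:wait,S:empty,W:wait | queues: N=0 E=2 S=0 W=3
Step 3 [EW]: N:wait,E:car1-GO,S:wait,W:car2-GO | queues: N=0 E=1 S=0 W=2
Step 4 [EW]: N:wait,E:car4-GO,S:wait,W:car3-GO | queues: N=0 E=0 S=0 W=1
Step 5 [EW]: N:wait,E:empty,S:wait,W:car6-GO | queues: N=0 E=0 S=0 W=0

N: empty
E: empty
S: empty
W: empty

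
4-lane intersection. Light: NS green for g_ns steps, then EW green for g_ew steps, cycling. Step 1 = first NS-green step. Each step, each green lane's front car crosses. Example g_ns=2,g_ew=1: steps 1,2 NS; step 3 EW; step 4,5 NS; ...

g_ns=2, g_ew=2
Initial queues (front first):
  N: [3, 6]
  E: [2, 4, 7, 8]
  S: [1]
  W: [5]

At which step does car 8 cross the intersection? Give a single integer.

Step 1 [NS]: N:car3-GO,E:wait,S:car1-GO,W:wait | queues: N=1 E=4 S=0 W=1
Step 2 [NS]: N:car6-GO,E:wait,S:empty,W:wait | queues: N=0 E=4 S=0 W=1
Step 3 [EW]: N:wait,E:car2-GO,S:wait,W:car5-GO | queues: N=0 E=3 S=0 W=0
Step 4 [EW]: N:wait,E:car4-GO,S:wait,W:empty | queues: N=0 E=2 S=0 W=0
Step 5 [NS]: N:empty,E:wait,S:empty,W:wait | queues: N=0 E=2 S=0 W=0
Step 6 [NS]: N:empty,E:wait,S:empty,W:wait | queues: N=0 E=2 S=0 W=0
Step 7 [EW]: N:wait,E:car7-GO,S:wait,W:empty | queues: N=0 E=1 S=0 W=0
Step 8 [EW]: N:wait,E:car8-GO,S:wait,W:empty | queues: N=0 E=0 S=0 W=0
Car 8 crosses at step 8

8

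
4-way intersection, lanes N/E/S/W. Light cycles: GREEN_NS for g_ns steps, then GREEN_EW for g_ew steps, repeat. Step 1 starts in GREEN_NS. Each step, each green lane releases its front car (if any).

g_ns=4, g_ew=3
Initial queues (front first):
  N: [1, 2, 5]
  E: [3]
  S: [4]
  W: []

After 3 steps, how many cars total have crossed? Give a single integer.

Step 1 [NS]: N:car1-GO,E:wait,S:car4-GO,W:wait | queues: N=2 E=1 S=0 W=0
Step 2 [NS]: N:car2-GO,E:wait,S:empty,W:wait | queues: N=1 E=1 S=0 W=0
Step 3 [NS]: N:car5-GO,E:wait,S:empty,W:wait | queues: N=0 E=1 S=0 W=0
Cars crossed by step 3: 4

Answer: 4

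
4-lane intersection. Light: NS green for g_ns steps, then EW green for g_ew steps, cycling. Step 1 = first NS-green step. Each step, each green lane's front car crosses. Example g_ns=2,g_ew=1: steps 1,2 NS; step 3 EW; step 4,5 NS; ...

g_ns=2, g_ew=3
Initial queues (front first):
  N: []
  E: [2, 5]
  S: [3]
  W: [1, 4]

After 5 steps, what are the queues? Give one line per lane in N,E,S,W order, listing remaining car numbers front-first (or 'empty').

Step 1 [NS]: N:empty,E:wait,S:car3-GO,W:wait | queues: N=0 E=2 S=0 W=2
Step 2 [NS]: N:empty,E:wait,S:empty,W:wait | queues: N=0 E=2 S=0 W=2
Step 3 [EW]: N:wait,E:car2-GO,S:wait,W:car1-GO | queues: N=0 E=1 S=0 W=1
Step 4 [EW]: N:wait,E:car5-GO,S:wait,W:car4-GO | queues: N=0 E=0 S=0 W=0

N: empty
E: empty
S: empty
W: empty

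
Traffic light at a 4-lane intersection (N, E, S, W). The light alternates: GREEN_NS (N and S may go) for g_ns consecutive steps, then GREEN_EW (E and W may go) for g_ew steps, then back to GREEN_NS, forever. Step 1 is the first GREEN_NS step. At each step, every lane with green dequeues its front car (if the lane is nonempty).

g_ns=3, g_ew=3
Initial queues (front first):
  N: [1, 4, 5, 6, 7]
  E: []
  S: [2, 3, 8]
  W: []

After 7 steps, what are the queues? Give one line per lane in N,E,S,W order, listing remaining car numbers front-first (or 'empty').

Step 1 [NS]: N:car1-GO,E:wait,S:car2-GO,W:wait | queues: N=4 E=0 S=2 W=0
Step 2 [NS]: N:car4-GO,E:wait,S:car3-GO,W:wait | queues: N=3 E=0 S=1 W=0
Step 3 [NS]: N:car5-GO,E:wait,S:car8-GO,W:wait | queues: N=2 E=0 S=0 W=0
Step 4 [EW]: N:wait,E:empty,S:wait,W:empty | queues: N=2 E=0 S=0 W=0
Step 5 [EW]: N:wait,E:empty,S:wait,W:empty | queues: N=2 E=0 S=0 W=0
Step 6 [EW]: N:wait,E:empty,S:wait,W:empty | queues: N=2 E=0 S=0 W=0
Step 7 [NS]: N:car6-GO,E:wait,S:empty,W:wait | queues: N=1 E=0 S=0 W=0

N: 7
E: empty
S: empty
W: empty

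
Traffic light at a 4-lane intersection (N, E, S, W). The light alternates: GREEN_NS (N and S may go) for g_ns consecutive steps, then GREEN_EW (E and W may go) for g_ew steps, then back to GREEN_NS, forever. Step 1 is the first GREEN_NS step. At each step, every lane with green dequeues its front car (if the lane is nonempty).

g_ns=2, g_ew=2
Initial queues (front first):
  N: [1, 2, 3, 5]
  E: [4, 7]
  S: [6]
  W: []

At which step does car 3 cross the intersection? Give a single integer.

Step 1 [NS]: N:car1-GO,E:wait,S:car6-GO,W:wait | queues: N=3 E=2 S=0 W=0
Step 2 [NS]: N:car2-GO,E:wait,S:empty,W:wait | queues: N=2 E=2 S=0 W=0
Step 3 [EW]: N:wait,E:car4-GO,S:wait,W:empty | queues: N=2 E=1 S=0 W=0
Step 4 [EW]: N:wait,E:car7-GO,S:wait,W:empty | queues: N=2 E=0 S=0 W=0
Step 5 [NS]: N:car3-GO,E:wait,S:empty,W:wait | queues: N=1 E=0 S=0 W=0
Step 6 [NS]: N:car5-GO,E:wait,S:empty,W:wait | queues: N=0 E=0 S=0 W=0
Car 3 crosses at step 5

5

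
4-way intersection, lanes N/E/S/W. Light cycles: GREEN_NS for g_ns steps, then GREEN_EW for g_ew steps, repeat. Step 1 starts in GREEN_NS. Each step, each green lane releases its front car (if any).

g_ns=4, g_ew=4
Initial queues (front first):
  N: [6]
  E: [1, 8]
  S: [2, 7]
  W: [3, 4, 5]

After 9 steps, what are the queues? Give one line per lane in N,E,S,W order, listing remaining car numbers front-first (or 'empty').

Step 1 [NS]: N:car6-GO,E:wait,S:car2-GO,W:wait | queues: N=0 E=2 S=1 W=3
Step 2 [NS]: N:empty,E:wait,S:car7-GO,W:wait | queues: N=0 E=2 S=0 W=3
Step 3 [NS]: N:empty,E:wait,S:empty,W:wait | queues: N=0 E=2 S=0 W=3
Step 4 [NS]: N:empty,E:wait,S:empty,W:wait | queues: N=0 E=2 S=0 W=3
Step 5 [EW]: N:wait,E:car1-GO,S:wait,W:car3-GO | queues: N=0 E=1 S=0 W=2
Step 6 [EW]: N:wait,E:car8-GO,S:wait,W:car4-GO | queues: N=0 E=0 S=0 W=1
Step 7 [EW]: N:wait,E:empty,S:wait,W:car5-GO | queues: N=0 E=0 S=0 W=0

N: empty
E: empty
S: empty
W: empty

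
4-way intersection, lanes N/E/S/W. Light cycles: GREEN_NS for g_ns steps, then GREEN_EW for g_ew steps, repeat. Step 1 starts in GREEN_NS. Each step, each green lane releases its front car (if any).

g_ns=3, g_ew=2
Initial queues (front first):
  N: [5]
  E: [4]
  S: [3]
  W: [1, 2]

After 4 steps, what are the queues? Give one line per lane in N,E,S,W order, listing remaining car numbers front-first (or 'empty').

Step 1 [NS]: N:car5-GO,E:wait,S:car3-GO,W:wait | queues: N=0 E=1 S=0 W=2
Step 2 [NS]: N:empty,E:wait,S:empty,W:wait | queues: N=0 E=1 S=0 W=2
Step 3 [NS]: N:empty,E:wait,S:empty,W:wait | queues: N=0 E=1 S=0 W=2
Step 4 [EW]: N:wait,E:car4-GO,S:wait,W:car1-GO | queues: N=0 E=0 S=0 W=1

N: empty
E: empty
S: empty
W: 2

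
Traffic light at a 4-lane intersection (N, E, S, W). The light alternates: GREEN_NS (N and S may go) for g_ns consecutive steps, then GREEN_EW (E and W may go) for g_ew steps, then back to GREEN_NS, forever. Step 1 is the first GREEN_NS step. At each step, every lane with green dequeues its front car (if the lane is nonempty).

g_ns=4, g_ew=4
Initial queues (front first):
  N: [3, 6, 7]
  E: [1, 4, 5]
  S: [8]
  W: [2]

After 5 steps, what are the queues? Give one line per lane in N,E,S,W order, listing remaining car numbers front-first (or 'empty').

Step 1 [NS]: N:car3-GO,E:wait,S:car8-GO,W:wait | queues: N=2 E=3 S=0 W=1
Step 2 [NS]: N:car6-GO,E:wait,S:empty,W:wait | queues: N=1 E=3 S=0 W=1
Step 3 [NS]: N:car7-GO,E:wait,S:empty,W:wait | queues: N=0 E=3 S=0 W=1
Step 4 [NS]: N:empty,E:wait,S:empty,W:wait | queues: N=0 E=3 S=0 W=1
Step 5 [EW]: N:wait,E:car1-GO,S:wait,W:car2-GO | queues: N=0 E=2 S=0 W=0

N: empty
E: 4 5
S: empty
W: empty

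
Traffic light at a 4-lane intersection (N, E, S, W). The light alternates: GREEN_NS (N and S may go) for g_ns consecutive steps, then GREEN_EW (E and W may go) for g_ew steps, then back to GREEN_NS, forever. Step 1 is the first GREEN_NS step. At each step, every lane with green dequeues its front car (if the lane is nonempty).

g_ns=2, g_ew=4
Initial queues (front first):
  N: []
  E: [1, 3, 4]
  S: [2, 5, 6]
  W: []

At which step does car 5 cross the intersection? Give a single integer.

Step 1 [NS]: N:empty,E:wait,S:car2-GO,W:wait | queues: N=0 E=3 S=2 W=0
Step 2 [NS]: N:empty,E:wait,S:car5-GO,W:wait | queues: N=0 E=3 S=1 W=0
Step 3 [EW]: N:wait,E:car1-GO,S:wait,W:empty | queues: N=0 E=2 S=1 W=0
Step 4 [EW]: N:wait,E:car3-GO,S:wait,W:empty | queues: N=0 E=1 S=1 W=0
Step 5 [EW]: N:wait,E:car4-GO,S:wait,W:empty | queues: N=0 E=0 S=1 W=0
Step 6 [EW]: N:wait,E:empty,S:wait,W:empty | queues: N=0 E=0 S=1 W=0
Step 7 [NS]: N:empty,E:wait,S:car6-GO,W:wait | queues: N=0 E=0 S=0 W=0
Car 5 crosses at step 2

2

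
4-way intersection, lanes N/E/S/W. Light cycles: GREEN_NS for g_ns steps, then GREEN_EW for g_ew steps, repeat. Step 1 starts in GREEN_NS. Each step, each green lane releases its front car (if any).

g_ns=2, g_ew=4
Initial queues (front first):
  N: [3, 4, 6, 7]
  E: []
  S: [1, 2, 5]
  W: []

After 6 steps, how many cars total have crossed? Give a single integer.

Answer: 4

Derivation:
Step 1 [NS]: N:car3-GO,E:wait,S:car1-GO,W:wait | queues: N=3 E=0 S=2 W=0
Step 2 [NS]: N:car4-GO,E:wait,S:car2-GO,W:wait | queues: N=2 E=0 S=1 W=0
Step 3 [EW]: N:wait,E:empty,S:wait,W:empty | queues: N=2 E=0 S=1 W=0
Step 4 [EW]: N:wait,E:empty,S:wait,W:empty | queues: N=2 E=0 S=1 W=0
Step 5 [EW]: N:wait,E:empty,S:wait,W:empty | queues: N=2 E=0 S=1 W=0
Step 6 [EW]: N:wait,E:empty,S:wait,W:empty | queues: N=2 E=0 S=1 W=0
Cars crossed by step 6: 4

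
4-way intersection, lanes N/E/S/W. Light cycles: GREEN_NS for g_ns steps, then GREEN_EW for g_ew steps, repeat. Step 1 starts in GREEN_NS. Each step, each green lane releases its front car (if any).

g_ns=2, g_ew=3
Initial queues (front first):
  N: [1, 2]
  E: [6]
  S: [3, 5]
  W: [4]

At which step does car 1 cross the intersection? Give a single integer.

Step 1 [NS]: N:car1-GO,E:wait,S:car3-GO,W:wait | queues: N=1 E=1 S=1 W=1
Step 2 [NS]: N:car2-GO,E:wait,S:car5-GO,W:wait | queues: N=0 E=1 S=0 W=1
Step 3 [EW]: N:wait,E:car6-GO,S:wait,W:car4-GO | queues: N=0 E=0 S=0 W=0
Car 1 crosses at step 1

1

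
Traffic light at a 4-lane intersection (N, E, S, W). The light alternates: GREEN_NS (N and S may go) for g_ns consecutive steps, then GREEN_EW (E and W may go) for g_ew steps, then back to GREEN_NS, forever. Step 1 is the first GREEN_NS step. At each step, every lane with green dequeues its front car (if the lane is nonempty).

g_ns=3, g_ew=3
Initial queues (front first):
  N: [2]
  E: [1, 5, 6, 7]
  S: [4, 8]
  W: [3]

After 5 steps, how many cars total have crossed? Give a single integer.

Step 1 [NS]: N:car2-GO,E:wait,S:car4-GO,W:wait | queues: N=0 E=4 S=1 W=1
Step 2 [NS]: N:empty,E:wait,S:car8-GO,W:wait | queues: N=0 E=4 S=0 W=1
Step 3 [NS]: N:empty,E:wait,S:empty,W:wait | queues: N=0 E=4 S=0 W=1
Step 4 [EW]: N:wait,E:car1-GO,S:wait,W:car3-GO | queues: N=0 E=3 S=0 W=0
Step 5 [EW]: N:wait,E:car5-GO,S:wait,W:empty | queues: N=0 E=2 S=0 W=0
Cars crossed by step 5: 6

Answer: 6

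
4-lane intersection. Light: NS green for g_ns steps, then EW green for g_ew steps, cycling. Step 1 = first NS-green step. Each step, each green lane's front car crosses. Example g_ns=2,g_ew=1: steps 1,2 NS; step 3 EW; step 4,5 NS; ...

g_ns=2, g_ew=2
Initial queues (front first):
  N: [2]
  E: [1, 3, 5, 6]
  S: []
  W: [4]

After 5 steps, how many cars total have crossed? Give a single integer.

Answer: 4

Derivation:
Step 1 [NS]: N:car2-GO,E:wait,S:empty,W:wait | queues: N=0 E=4 S=0 W=1
Step 2 [NS]: N:empty,E:wait,S:empty,W:wait | queues: N=0 E=4 S=0 W=1
Step 3 [EW]: N:wait,E:car1-GO,S:wait,W:car4-GO | queues: N=0 E=3 S=0 W=0
Step 4 [EW]: N:wait,E:car3-GO,S:wait,W:empty | queues: N=0 E=2 S=0 W=0
Step 5 [NS]: N:empty,E:wait,S:empty,W:wait | queues: N=0 E=2 S=0 W=0
Cars crossed by step 5: 4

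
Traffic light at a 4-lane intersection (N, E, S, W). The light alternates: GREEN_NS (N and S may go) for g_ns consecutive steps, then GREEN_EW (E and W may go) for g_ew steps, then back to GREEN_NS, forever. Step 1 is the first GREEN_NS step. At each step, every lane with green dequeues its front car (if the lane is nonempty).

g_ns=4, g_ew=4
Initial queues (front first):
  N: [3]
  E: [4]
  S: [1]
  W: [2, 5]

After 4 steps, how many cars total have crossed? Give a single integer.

Answer: 2

Derivation:
Step 1 [NS]: N:car3-GO,E:wait,S:car1-GO,W:wait | queues: N=0 E=1 S=0 W=2
Step 2 [NS]: N:empty,E:wait,S:empty,W:wait | queues: N=0 E=1 S=0 W=2
Step 3 [NS]: N:empty,E:wait,S:empty,W:wait | queues: N=0 E=1 S=0 W=2
Step 4 [NS]: N:empty,E:wait,S:empty,W:wait | queues: N=0 E=1 S=0 W=2
Cars crossed by step 4: 2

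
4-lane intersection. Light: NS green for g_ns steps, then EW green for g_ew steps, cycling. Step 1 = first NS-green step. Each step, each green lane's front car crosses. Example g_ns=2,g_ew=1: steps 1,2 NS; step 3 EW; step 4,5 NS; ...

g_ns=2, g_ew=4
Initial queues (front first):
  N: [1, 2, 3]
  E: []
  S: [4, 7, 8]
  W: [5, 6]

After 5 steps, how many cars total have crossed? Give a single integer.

Step 1 [NS]: N:car1-GO,E:wait,S:car4-GO,W:wait | queues: N=2 E=0 S=2 W=2
Step 2 [NS]: N:car2-GO,E:wait,S:car7-GO,W:wait | queues: N=1 E=0 S=1 W=2
Step 3 [EW]: N:wait,E:empty,S:wait,W:car5-GO | queues: N=1 E=0 S=1 W=1
Step 4 [EW]: N:wait,E:empty,S:wait,W:car6-GO | queues: N=1 E=0 S=1 W=0
Step 5 [EW]: N:wait,E:empty,S:wait,W:empty | queues: N=1 E=0 S=1 W=0
Cars crossed by step 5: 6

Answer: 6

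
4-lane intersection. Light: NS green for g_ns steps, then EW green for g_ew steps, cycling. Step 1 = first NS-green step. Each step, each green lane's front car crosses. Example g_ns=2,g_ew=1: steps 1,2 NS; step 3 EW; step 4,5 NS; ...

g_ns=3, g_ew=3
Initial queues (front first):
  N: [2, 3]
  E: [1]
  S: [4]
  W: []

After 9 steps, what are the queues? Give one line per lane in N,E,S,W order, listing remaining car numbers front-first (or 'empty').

Step 1 [NS]: N:car2-GO,E:wait,S:car4-GO,W:wait | queues: N=1 E=1 S=0 W=0
Step 2 [NS]: N:car3-GO,E:wait,S:empty,W:wait | queues: N=0 E=1 S=0 W=0
Step 3 [NS]: N:empty,E:wait,S:empty,W:wait | queues: N=0 E=1 S=0 W=0
Step 4 [EW]: N:wait,E:car1-GO,S:wait,W:empty | queues: N=0 E=0 S=0 W=0

N: empty
E: empty
S: empty
W: empty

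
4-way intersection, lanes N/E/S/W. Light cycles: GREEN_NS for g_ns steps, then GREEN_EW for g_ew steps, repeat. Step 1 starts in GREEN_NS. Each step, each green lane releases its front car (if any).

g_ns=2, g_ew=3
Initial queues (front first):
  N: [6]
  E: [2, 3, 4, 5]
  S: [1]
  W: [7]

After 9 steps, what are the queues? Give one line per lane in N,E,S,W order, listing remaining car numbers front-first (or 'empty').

Step 1 [NS]: N:car6-GO,E:wait,S:car1-GO,W:wait | queues: N=0 E=4 S=0 W=1
Step 2 [NS]: N:empty,E:wait,S:empty,W:wait | queues: N=0 E=4 S=0 W=1
Step 3 [EW]: N:wait,E:car2-GO,S:wait,W:car7-GO | queues: N=0 E=3 S=0 W=0
Step 4 [EW]: N:wait,E:car3-GO,S:wait,W:empty | queues: N=0 E=2 S=0 W=0
Step 5 [EW]: N:wait,E:car4-GO,S:wait,W:empty | queues: N=0 E=1 S=0 W=0
Step 6 [NS]: N:empty,E:wait,S:empty,W:wait | queues: N=0 E=1 S=0 W=0
Step 7 [NS]: N:empty,E:wait,S:empty,W:wait | queues: N=0 E=1 S=0 W=0
Step 8 [EW]: N:wait,E:car5-GO,S:wait,W:empty | queues: N=0 E=0 S=0 W=0

N: empty
E: empty
S: empty
W: empty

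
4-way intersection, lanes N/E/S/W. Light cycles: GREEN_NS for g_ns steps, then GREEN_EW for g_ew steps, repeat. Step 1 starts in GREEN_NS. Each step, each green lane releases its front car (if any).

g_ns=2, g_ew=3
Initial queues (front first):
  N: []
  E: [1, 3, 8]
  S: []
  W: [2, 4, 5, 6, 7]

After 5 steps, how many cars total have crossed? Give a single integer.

Step 1 [NS]: N:empty,E:wait,S:empty,W:wait | queues: N=0 E=3 S=0 W=5
Step 2 [NS]: N:empty,E:wait,S:empty,W:wait | queues: N=0 E=3 S=0 W=5
Step 3 [EW]: N:wait,E:car1-GO,S:wait,W:car2-GO | queues: N=0 E=2 S=0 W=4
Step 4 [EW]: N:wait,E:car3-GO,S:wait,W:car4-GO | queues: N=0 E=1 S=0 W=3
Step 5 [EW]: N:wait,E:car8-GO,S:wait,W:car5-GO | queues: N=0 E=0 S=0 W=2
Cars crossed by step 5: 6

Answer: 6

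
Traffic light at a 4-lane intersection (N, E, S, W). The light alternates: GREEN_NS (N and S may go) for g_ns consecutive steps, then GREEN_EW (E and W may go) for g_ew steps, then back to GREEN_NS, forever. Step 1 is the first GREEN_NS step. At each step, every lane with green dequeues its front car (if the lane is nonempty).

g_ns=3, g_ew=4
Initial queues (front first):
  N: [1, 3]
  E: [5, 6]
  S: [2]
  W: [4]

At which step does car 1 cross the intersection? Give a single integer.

Step 1 [NS]: N:car1-GO,E:wait,S:car2-GO,W:wait | queues: N=1 E=2 S=0 W=1
Step 2 [NS]: N:car3-GO,E:wait,S:empty,W:wait | queues: N=0 E=2 S=0 W=1
Step 3 [NS]: N:empty,E:wait,S:empty,W:wait | queues: N=0 E=2 S=0 W=1
Step 4 [EW]: N:wait,E:car5-GO,S:wait,W:car4-GO | queues: N=0 E=1 S=0 W=0
Step 5 [EW]: N:wait,E:car6-GO,S:wait,W:empty | queues: N=0 E=0 S=0 W=0
Car 1 crosses at step 1

1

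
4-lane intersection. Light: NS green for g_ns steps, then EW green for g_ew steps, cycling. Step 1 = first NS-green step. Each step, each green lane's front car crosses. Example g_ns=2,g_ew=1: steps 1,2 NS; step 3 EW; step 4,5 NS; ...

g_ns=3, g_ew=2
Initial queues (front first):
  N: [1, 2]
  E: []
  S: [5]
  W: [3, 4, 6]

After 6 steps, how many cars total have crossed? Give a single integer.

Answer: 5

Derivation:
Step 1 [NS]: N:car1-GO,E:wait,S:car5-GO,W:wait | queues: N=1 E=0 S=0 W=3
Step 2 [NS]: N:car2-GO,E:wait,S:empty,W:wait | queues: N=0 E=0 S=0 W=3
Step 3 [NS]: N:empty,E:wait,S:empty,W:wait | queues: N=0 E=0 S=0 W=3
Step 4 [EW]: N:wait,E:empty,S:wait,W:car3-GO | queues: N=0 E=0 S=0 W=2
Step 5 [EW]: N:wait,E:empty,S:wait,W:car4-GO | queues: N=0 E=0 S=0 W=1
Step 6 [NS]: N:empty,E:wait,S:empty,W:wait | queues: N=0 E=0 S=0 W=1
Cars crossed by step 6: 5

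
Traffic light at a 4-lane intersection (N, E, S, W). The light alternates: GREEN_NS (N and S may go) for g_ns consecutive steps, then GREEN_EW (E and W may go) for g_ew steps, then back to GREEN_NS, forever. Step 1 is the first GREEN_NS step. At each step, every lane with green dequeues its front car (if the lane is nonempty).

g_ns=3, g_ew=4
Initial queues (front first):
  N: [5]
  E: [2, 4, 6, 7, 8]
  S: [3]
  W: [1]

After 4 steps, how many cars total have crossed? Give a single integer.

Step 1 [NS]: N:car5-GO,E:wait,S:car3-GO,W:wait | queues: N=0 E=5 S=0 W=1
Step 2 [NS]: N:empty,E:wait,S:empty,W:wait | queues: N=0 E=5 S=0 W=1
Step 3 [NS]: N:empty,E:wait,S:empty,W:wait | queues: N=0 E=5 S=0 W=1
Step 4 [EW]: N:wait,E:car2-GO,S:wait,W:car1-GO | queues: N=0 E=4 S=0 W=0
Cars crossed by step 4: 4

Answer: 4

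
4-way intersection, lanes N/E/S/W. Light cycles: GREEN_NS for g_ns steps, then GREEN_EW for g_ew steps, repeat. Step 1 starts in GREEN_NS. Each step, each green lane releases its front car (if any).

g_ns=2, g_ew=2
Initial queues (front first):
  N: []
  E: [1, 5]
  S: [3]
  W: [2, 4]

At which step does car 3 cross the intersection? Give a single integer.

Step 1 [NS]: N:empty,E:wait,S:car3-GO,W:wait | queues: N=0 E=2 S=0 W=2
Step 2 [NS]: N:empty,E:wait,S:empty,W:wait | queues: N=0 E=2 S=0 W=2
Step 3 [EW]: N:wait,E:car1-GO,S:wait,W:car2-GO | queues: N=0 E=1 S=0 W=1
Step 4 [EW]: N:wait,E:car5-GO,S:wait,W:car4-GO | queues: N=0 E=0 S=0 W=0
Car 3 crosses at step 1

1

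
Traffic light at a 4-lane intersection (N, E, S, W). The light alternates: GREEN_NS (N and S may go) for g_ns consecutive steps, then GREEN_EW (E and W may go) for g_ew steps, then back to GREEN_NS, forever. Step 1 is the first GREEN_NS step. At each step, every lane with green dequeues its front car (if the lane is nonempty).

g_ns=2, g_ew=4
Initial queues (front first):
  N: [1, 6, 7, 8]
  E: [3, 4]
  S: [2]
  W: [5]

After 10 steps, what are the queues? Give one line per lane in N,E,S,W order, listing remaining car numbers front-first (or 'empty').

Step 1 [NS]: N:car1-GO,E:wait,S:car2-GO,W:wait | queues: N=3 E=2 S=0 W=1
Step 2 [NS]: N:car6-GO,E:wait,S:empty,W:wait | queues: N=2 E=2 S=0 W=1
Step 3 [EW]: N:wait,E:car3-GO,S:wait,W:car5-GO | queues: N=2 E=1 S=0 W=0
Step 4 [EW]: N:wait,E:car4-GO,S:wait,W:empty | queues: N=2 E=0 S=0 W=0
Step 5 [EW]: N:wait,E:empty,S:wait,W:empty | queues: N=2 E=0 S=0 W=0
Step 6 [EW]: N:wait,E:empty,S:wait,W:empty | queues: N=2 E=0 S=0 W=0
Step 7 [NS]: N:car7-GO,E:wait,S:empty,W:wait | queues: N=1 E=0 S=0 W=0
Step 8 [NS]: N:car8-GO,E:wait,S:empty,W:wait | queues: N=0 E=0 S=0 W=0

N: empty
E: empty
S: empty
W: empty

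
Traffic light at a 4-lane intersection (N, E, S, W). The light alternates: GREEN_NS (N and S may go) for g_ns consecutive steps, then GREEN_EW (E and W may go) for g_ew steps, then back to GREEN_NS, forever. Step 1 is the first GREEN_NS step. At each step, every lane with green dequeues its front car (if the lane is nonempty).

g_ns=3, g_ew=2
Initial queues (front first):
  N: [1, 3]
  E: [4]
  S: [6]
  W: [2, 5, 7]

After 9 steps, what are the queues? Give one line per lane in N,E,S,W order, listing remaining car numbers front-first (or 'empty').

Step 1 [NS]: N:car1-GO,E:wait,S:car6-GO,W:wait | queues: N=1 E=1 S=0 W=3
Step 2 [NS]: N:car3-GO,E:wait,S:empty,W:wait | queues: N=0 E=1 S=0 W=3
Step 3 [NS]: N:empty,E:wait,S:empty,W:wait | queues: N=0 E=1 S=0 W=3
Step 4 [EW]: N:wait,E:car4-GO,S:wait,W:car2-GO | queues: N=0 E=0 S=0 W=2
Step 5 [EW]: N:wait,E:empty,S:wait,W:car5-GO | queues: N=0 E=0 S=0 W=1
Step 6 [NS]: N:empty,E:wait,S:empty,W:wait | queues: N=0 E=0 S=0 W=1
Step 7 [NS]: N:empty,E:wait,S:empty,W:wait | queues: N=0 E=0 S=0 W=1
Step 8 [NS]: N:empty,E:wait,S:empty,W:wait | queues: N=0 E=0 S=0 W=1
Step 9 [EW]: N:wait,E:empty,S:wait,W:car7-GO | queues: N=0 E=0 S=0 W=0

N: empty
E: empty
S: empty
W: empty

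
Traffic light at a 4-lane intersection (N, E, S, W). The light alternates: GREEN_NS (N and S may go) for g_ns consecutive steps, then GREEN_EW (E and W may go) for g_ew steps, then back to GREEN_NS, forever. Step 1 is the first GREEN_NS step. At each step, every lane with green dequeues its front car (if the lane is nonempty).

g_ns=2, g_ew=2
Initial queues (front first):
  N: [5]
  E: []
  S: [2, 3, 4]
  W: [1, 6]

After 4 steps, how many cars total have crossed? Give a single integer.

Answer: 5

Derivation:
Step 1 [NS]: N:car5-GO,E:wait,S:car2-GO,W:wait | queues: N=0 E=0 S=2 W=2
Step 2 [NS]: N:empty,E:wait,S:car3-GO,W:wait | queues: N=0 E=0 S=1 W=2
Step 3 [EW]: N:wait,E:empty,S:wait,W:car1-GO | queues: N=0 E=0 S=1 W=1
Step 4 [EW]: N:wait,E:empty,S:wait,W:car6-GO | queues: N=0 E=0 S=1 W=0
Cars crossed by step 4: 5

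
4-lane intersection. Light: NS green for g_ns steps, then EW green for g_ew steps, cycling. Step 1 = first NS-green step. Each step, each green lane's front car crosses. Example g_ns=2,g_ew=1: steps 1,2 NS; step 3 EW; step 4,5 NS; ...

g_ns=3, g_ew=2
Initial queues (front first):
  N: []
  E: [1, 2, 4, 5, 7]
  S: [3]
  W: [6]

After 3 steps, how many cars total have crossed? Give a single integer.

Step 1 [NS]: N:empty,E:wait,S:car3-GO,W:wait | queues: N=0 E=5 S=0 W=1
Step 2 [NS]: N:empty,E:wait,S:empty,W:wait | queues: N=0 E=5 S=0 W=1
Step 3 [NS]: N:empty,E:wait,S:empty,W:wait | queues: N=0 E=5 S=0 W=1
Cars crossed by step 3: 1

Answer: 1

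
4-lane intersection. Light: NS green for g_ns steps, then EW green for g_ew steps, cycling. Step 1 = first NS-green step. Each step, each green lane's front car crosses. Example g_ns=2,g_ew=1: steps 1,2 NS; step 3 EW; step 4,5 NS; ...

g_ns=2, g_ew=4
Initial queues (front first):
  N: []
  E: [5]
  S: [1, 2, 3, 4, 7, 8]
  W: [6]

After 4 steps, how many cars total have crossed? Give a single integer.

Step 1 [NS]: N:empty,E:wait,S:car1-GO,W:wait | queues: N=0 E=1 S=5 W=1
Step 2 [NS]: N:empty,E:wait,S:car2-GO,W:wait | queues: N=0 E=1 S=4 W=1
Step 3 [EW]: N:wait,E:car5-GO,S:wait,W:car6-GO | queues: N=0 E=0 S=4 W=0
Step 4 [EW]: N:wait,E:empty,S:wait,W:empty | queues: N=0 E=0 S=4 W=0
Cars crossed by step 4: 4

Answer: 4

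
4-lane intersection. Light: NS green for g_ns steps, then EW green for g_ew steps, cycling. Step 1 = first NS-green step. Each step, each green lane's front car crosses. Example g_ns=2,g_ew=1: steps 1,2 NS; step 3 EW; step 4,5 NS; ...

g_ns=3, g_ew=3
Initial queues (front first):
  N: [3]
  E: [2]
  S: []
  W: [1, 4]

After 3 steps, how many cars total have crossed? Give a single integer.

Step 1 [NS]: N:car3-GO,E:wait,S:empty,W:wait | queues: N=0 E=1 S=0 W=2
Step 2 [NS]: N:empty,E:wait,S:empty,W:wait | queues: N=0 E=1 S=0 W=2
Step 3 [NS]: N:empty,E:wait,S:empty,W:wait | queues: N=0 E=1 S=0 W=2
Cars crossed by step 3: 1

Answer: 1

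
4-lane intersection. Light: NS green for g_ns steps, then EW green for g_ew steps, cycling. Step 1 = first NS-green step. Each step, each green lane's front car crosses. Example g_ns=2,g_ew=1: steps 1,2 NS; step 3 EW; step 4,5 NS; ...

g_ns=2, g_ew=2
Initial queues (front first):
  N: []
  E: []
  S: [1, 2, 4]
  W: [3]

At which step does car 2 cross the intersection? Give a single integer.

Step 1 [NS]: N:empty,E:wait,S:car1-GO,W:wait | queues: N=0 E=0 S=2 W=1
Step 2 [NS]: N:empty,E:wait,S:car2-GO,W:wait | queues: N=0 E=0 S=1 W=1
Step 3 [EW]: N:wait,E:empty,S:wait,W:car3-GO | queues: N=0 E=0 S=1 W=0
Step 4 [EW]: N:wait,E:empty,S:wait,W:empty | queues: N=0 E=0 S=1 W=0
Step 5 [NS]: N:empty,E:wait,S:car4-GO,W:wait | queues: N=0 E=0 S=0 W=0
Car 2 crosses at step 2

2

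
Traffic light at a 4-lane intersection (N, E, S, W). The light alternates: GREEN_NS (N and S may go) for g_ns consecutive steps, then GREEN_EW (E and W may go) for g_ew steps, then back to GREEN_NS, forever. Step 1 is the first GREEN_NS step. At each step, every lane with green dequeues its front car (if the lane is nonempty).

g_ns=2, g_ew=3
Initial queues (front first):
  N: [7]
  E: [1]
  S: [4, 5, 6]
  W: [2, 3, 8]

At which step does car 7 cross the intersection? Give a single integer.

Step 1 [NS]: N:car7-GO,E:wait,S:car4-GO,W:wait | queues: N=0 E=1 S=2 W=3
Step 2 [NS]: N:empty,E:wait,S:car5-GO,W:wait | queues: N=0 E=1 S=1 W=3
Step 3 [EW]: N:wait,E:car1-GO,S:wait,W:car2-GO | queues: N=0 E=0 S=1 W=2
Step 4 [EW]: N:wait,E:empty,S:wait,W:car3-GO | queues: N=0 E=0 S=1 W=1
Step 5 [EW]: N:wait,E:empty,S:wait,W:car8-GO | queues: N=0 E=0 S=1 W=0
Step 6 [NS]: N:empty,E:wait,S:car6-GO,W:wait | queues: N=0 E=0 S=0 W=0
Car 7 crosses at step 1

1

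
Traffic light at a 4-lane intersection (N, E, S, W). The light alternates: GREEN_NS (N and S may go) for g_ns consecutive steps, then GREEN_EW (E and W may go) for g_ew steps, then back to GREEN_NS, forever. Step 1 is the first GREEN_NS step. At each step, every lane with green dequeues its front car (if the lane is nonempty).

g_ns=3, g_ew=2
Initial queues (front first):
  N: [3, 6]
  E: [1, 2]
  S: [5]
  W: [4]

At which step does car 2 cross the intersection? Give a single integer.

Step 1 [NS]: N:car3-GO,E:wait,S:car5-GO,W:wait | queues: N=1 E=2 S=0 W=1
Step 2 [NS]: N:car6-GO,E:wait,S:empty,W:wait | queues: N=0 E=2 S=0 W=1
Step 3 [NS]: N:empty,E:wait,S:empty,W:wait | queues: N=0 E=2 S=0 W=1
Step 4 [EW]: N:wait,E:car1-GO,S:wait,W:car4-GO | queues: N=0 E=1 S=0 W=0
Step 5 [EW]: N:wait,E:car2-GO,S:wait,W:empty | queues: N=0 E=0 S=0 W=0
Car 2 crosses at step 5

5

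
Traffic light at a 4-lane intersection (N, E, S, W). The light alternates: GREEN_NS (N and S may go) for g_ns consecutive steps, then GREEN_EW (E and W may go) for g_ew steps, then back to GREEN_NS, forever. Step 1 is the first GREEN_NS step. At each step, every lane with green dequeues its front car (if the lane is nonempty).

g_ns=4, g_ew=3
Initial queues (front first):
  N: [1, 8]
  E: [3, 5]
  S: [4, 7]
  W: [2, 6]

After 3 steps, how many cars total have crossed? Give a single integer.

Answer: 4

Derivation:
Step 1 [NS]: N:car1-GO,E:wait,S:car4-GO,W:wait | queues: N=1 E=2 S=1 W=2
Step 2 [NS]: N:car8-GO,E:wait,S:car7-GO,W:wait | queues: N=0 E=2 S=0 W=2
Step 3 [NS]: N:empty,E:wait,S:empty,W:wait | queues: N=0 E=2 S=0 W=2
Cars crossed by step 3: 4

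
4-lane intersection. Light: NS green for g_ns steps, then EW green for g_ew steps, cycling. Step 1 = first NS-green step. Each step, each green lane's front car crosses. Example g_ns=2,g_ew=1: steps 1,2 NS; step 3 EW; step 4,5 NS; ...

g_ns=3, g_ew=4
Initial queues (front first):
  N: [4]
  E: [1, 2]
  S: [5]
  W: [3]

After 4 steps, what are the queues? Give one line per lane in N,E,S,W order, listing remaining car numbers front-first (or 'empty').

Step 1 [NS]: N:car4-GO,E:wait,S:car5-GO,W:wait | queues: N=0 E=2 S=0 W=1
Step 2 [NS]: N:empty,E:wait,S:empty,W:wait | queues: N=0 E=2 S=0 W=1
Step 3 [NS]: N:empty,E:wait,S:empty,W:wait | queues: N=0 E=2 S=0 W=1
Step 4 [EW]: N:wait,E:car1-GO,S:wait,W:car3-GO | queues: N=0 E=1 S=0 W=0

N: empty
E: 2
S: empty
W: empty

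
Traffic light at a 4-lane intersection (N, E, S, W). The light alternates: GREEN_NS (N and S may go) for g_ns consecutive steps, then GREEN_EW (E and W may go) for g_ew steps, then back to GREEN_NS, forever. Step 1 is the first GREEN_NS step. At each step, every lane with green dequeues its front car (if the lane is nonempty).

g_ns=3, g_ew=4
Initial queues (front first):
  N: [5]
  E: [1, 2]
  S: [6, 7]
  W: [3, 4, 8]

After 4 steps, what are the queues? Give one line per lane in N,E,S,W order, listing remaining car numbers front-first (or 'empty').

Step 1 [NS]: N:car5-GO,E:wait,S:car6-GO,W:wait | queues: N=0 E=2 S=1 W=3
Step 2 [NS]: N:empty,E:wait,S:car7-GO,W:wait | queues: N=0 E=2 S=0 W=3
Step 3 [NS]: N:empty,E:wait,S:empty,W:wait | queues: N=0 E=2 S=0 W=3
Step 4 [EW]: N:wait,E:car1-GO,S:wait,W:car3-GO | queues: N=0 E=1 S=0 W=2

N: empty
E: 2
S: empty
W: 4 8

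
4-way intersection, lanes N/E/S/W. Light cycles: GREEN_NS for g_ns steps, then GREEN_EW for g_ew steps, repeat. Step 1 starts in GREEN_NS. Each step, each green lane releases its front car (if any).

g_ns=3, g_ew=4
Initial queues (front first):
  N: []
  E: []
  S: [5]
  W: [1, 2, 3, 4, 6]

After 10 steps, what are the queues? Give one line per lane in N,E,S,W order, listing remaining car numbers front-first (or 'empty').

Step 1 [NS]: N:empty,E:wait,S:car5-GO,W:wait | queues: N=0 E=0 S=0 W=5
Step 2 [NS]: N:empty,E:wait,S:empty,W:wait | queues: N=0 E=0 S=0 W=5
Step 3 [NS]: N:empty,E:wait,S:empty,W:wait | queues: N=0 E=0 S=0 W=5
Step 4 [EW]: N:wait,E:empty,S:wait,W:car1-GO | queues: N=0 E=0 S=0 W=4
Step 5 [EW]: N:wait,E:empty,S:wait,W:car2-GO | queues: N=0 E=0 S=0 W=3
Step 6 [EW]: N:wait,E:empty,S:wait,W:car3-GO | queues: N=0 E=0 S=0 W=2
Step 7 [EW]: N:wait,E:empty,S:wait,W:car4-GO | queues: N=0 E=0 S=0 W=1
Step 8 [NS]: N:empty,E:wait,S:empty,W:wait | queues: N=0 E=0 S=0 W=1
Step 9 [NS]: N:empty,E:wait,S:empty,W:wait | queues: N=0 E=0 S=0 W=1
Step 10 [NS]: N:empty,E:wait,S:empty,W:wait | queues: N=0 E=0 S=0 W=1

N: empty
E: empty
S: empty
W: 6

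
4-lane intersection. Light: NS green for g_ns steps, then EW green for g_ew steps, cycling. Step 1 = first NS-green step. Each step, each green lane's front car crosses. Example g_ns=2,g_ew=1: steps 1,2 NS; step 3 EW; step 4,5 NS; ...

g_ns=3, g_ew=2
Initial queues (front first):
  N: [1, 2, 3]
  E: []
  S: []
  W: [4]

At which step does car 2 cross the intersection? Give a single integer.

Step 1 [NS]: N:car1-GO,E:wait,S:empty,W:wait | queues: N=2 E=0 S=0 W=1
Step 2 [NS]: N:car2-GO,E:wait,S:empty,W:wait | queues: N=1 E=0 S=0 W=1
Step 3 [NS]: N:car3-GO,E:wait,S:empty,W:wait | queues: N=0 E=0 S=0 W=1
Step 4 [EW]: N:wait,E:empty,S:wait,W:car4-GO | queues: N=0 E=0 S=0 W=0
Car 2 crosses at step 2

2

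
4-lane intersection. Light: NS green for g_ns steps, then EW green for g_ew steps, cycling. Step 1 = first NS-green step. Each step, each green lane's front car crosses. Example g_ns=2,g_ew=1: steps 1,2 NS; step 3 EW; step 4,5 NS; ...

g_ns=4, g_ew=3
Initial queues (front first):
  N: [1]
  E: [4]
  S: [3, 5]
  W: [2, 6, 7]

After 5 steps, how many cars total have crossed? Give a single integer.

Answer: 5

Derivation:
Step 1 [NS]: N:car1-GO,E:wait,S:car3-GO,W:wait | queues: N=0 E=1 S=1 W=3
Step 2 [NS]: N:empty,E:wait,S:car5-GO,W:wait | queues: N=0 E=1 S=0 W=3
Step 3 [NS]: N:empty,E:wait,S:empty,W:wait | queues: N=0 E=1 S=0 W=3
Step 4 [NS]: N:empty,E:wait,S:empty,W:wait | queues: N=0 E=1 S=0 W=3
Step 5 [EW]: N:wait,E:car4-GO,S:wait,W:car2-GO | queues: N=0 E=0 S=0 W=2
Cars crossed by step 5: 5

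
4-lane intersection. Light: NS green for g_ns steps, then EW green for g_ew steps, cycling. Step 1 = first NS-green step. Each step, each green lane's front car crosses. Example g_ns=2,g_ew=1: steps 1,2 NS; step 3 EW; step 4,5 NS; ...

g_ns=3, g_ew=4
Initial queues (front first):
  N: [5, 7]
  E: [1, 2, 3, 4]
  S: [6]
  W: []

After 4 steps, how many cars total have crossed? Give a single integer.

Step 1 [NS]: N:car5-GO,E:wait,S:car6-GO,W:wait | queues: N=1 E=4 S=0 W=0
Step 2 [NS]: N:car7-GO,E:wait,S:empty,W:wait | queues: N=0 E=4 S=0 W=0
Step 3 [NS]: N:empty,E:wait,S:empty,W:wait | queues: N=0 E=4 S=0 W=0
Step 4 [EW]: N:wait,E:car1-GO,S:wait,W:empty | queues: N=0 E=3 S=0 W=0
Cars crossed by step 4: 4

Answer: 4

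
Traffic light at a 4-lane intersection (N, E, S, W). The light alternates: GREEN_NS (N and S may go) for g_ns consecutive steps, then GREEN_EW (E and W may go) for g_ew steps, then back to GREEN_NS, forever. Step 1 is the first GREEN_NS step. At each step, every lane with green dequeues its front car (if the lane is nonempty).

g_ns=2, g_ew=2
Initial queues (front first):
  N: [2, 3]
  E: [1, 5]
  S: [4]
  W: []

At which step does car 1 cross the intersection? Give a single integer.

Step 1 [NS]: N:car2-GO,E:wait,S:car4-GO,W:wait | queues: N=1 E=2 S=0 W=0
Step 2 [NS]: N:car3-GO,E:wait,S:empty,W:wait | queues: N=0 E=2 S=0 W=0
Step 3 [EW]: N:wait,E:car1-GO,S:wait,W:empty | queues: N=0 E=1 S=0 W=0
Step 4 [EW]: N:wait,E:car5-GO,S:wait,W:empty | queues: N=0 E=0 S=0 W=0
Car 1 crosses at step 3

3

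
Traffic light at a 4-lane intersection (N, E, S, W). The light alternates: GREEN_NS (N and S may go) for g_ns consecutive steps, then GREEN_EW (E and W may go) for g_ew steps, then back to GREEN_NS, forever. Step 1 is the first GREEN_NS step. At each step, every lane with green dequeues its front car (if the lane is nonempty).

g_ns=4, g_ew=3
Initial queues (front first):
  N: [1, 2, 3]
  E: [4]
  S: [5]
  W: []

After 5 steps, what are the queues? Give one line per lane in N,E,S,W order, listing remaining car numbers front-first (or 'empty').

Step 1 [NS]: N:car1-GO,E:wait,S:car5-GO,W:wait | queues: N=2 E=1 S=0 W=0
Step 2 [NS]: N:car2-GO,E:wait,S:empty,W:wait | queues: N=1 E=1 S=0 W=0
Step 3 [NS]: N:car3-GO,E:wait,S:empty,W:wait | queues: N=0 E=1 S=0 W=0
Step 4 [NS]: N:empty,E:wait,S:empty,W:wait | queues: N=0 E=1 S=0 W=0
Step 5 [EW]: N:wait,E:car4-GO,S:wait,W:empty | queues: N=0 E=0 S=0 W=0

N: empty
E: empty
S: empty
W: empty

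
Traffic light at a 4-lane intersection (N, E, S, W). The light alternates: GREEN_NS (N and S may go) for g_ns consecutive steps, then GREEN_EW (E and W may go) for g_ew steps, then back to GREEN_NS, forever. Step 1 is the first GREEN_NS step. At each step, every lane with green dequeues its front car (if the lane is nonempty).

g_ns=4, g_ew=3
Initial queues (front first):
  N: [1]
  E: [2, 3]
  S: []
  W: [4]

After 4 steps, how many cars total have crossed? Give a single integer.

Answer: 1

Derivation:
Step 1 [NS]: N:car1-GO,E:wait,S:empty,W:wait | queues: N=0 E=2 S=0 W=1
Step 2 [NS]: N:empty,E:wait,S:empty,W:wait | queues: N=0 E=2 S=0 W=1
Step 3 [NS]: N:empty,E:wait,S:empty,W:wait | queues: N=0 E=2 S=0 W=1
Step 4 [NS]: N:empty,E:wait,S:empty,W:wait | queues: N=0 E=2 S=0 W=1
Cars crossed by step 4: 1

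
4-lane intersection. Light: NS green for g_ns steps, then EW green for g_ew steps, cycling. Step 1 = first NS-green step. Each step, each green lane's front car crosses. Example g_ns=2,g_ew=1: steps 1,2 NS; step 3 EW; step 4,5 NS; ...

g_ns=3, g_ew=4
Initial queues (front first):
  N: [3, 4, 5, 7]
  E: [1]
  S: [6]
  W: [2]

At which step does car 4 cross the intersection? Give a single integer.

Step 1 [NS]: N:car3-GO,E:wait,S:car6-GO,W:wait | queues: N=3 E=1 S=0 W=1
Step 2 [NS]: N:car4-GO,E:wait,S:empty,W:wait | queues: N=2 E=1 S=0 W=1
Step 3 [NS]: N:car5-GO,E:wait,S:empty,W:wait | queues: N=1 E=1 S=0 W=1
Step 4 [EW]: N:wait,E:car1-GO,S:wait,W:car2-GO | queues: N=1 E=0 S=0 W=0
Step 5 [EW]: N:wait,E:empty,S:wait,W:empty | queues: N=1 E=0 S=0 W=0
Step 6 [EW]: N:wait,E:empty,S:wait,W:empty | queues: N=1 E=0 S=0 W=0
Step 7 [EW]: N:wait,E:empty,S:wait,W:empty | queues: N=1 E=0 S=0 W=0
Step 8 [NS]: N:car7-GO,E:wait,S:empty,W:wait | queues: N=0 E=0 S=0 W=0
Car 4 crosses at step 2

2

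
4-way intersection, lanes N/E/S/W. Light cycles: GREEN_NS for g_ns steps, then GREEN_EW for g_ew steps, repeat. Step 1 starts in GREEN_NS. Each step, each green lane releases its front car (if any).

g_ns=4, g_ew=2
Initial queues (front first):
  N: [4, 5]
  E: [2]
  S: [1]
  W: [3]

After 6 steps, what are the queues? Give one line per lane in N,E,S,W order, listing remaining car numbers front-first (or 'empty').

Step 1 [NS]: N:car4-GO,E:wait,S:car1-GO,W:wait | queues: N=1 E=1 S=0 W=1
Step 2 [NS]: N:car5-GO,E:wait,S:empty,W:wait | queues: N=0 E=1 S=0 W=1
Step 3 [NS]: N:empty,E:wait,S:empty,W:wait | queues: N=0 E=1 S=0 W=1
Step 4 [NS]: N:empty,E:wait,S:empty,W:wait | queues: N=0 E=1 S=0 W=1
Step 5 [EW]: N:wait,E:car2-GO,S:wait,W:car3-GO | queues: N=0 E=0 S=0 W=0

N: empty
E: empty
S: empty
W: empty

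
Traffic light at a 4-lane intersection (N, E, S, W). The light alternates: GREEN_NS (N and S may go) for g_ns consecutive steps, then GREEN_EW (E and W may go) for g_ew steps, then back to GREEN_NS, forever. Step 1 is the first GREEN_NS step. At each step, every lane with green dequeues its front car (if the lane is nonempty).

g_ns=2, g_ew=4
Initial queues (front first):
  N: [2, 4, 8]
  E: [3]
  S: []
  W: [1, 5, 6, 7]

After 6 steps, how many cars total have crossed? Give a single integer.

Step 1 [NS]: N:car2-GO,E:wait,S:empty,W:wait | queues: N=2 E=1 S=0 W=4
Step 2 [NS]: N:car4-GO,E:wait,S:empty,W:wait | queues: N=1 E=1 S=0 W=4
Step 3 [EW]: N:wait,E:car3-GO,S:wait,W:car1-GO | queues: N=1 E=0 S=0 W=3
Step 4 [EW]: N:wait,E:empty,S:wait,W:car5-GO | queues: N=1 E=0 S=0 W=2
Step 5 [EW]: N:wait,E:empty,S:wait,W:car6-GO | queues: N=1 E=0 S=0 W=1
Step 6 [EW]: N:wait,E:empty,S:wait,W:car7-GO | queues: N=1 E=0 S=0 W=0
Cars crossed by step 6: 7

Answer: 7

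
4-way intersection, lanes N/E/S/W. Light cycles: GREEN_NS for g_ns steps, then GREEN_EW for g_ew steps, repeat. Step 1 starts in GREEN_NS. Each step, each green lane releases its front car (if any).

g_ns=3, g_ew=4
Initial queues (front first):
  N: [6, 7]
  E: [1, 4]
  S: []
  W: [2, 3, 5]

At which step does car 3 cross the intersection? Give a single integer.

Step 1 [NS]: N:car6-GO,E:wait,S:empty,W:wait | queues: N=1 E=2 S=0 W=3
Step 2 [NS]: N:car7-GO,E:wait,S:empty,W:wait | queues: N=0 E=2 S=0 W=3
Step 3 [NS]: N:empty,E:wait,S:empty,W:wait | queues: N=0 E=2 S=0 W=3
Step 4 [EW]: N:wait,E:car1-GO,S:wait,W:car2-GO | queues: N=0 E=1 S=0 W=2
Step 5 [EW]: N:wait,E:car4-GO,S:wait,W:car3-GO | queues: N=0 E=0 S=0 W=1
Step 6 [EW]: N:wait,E:empty,S:wait,W:car5-GO | queues: N=0 E=0 S=0 W=0
Car 3 crosses at step 5

5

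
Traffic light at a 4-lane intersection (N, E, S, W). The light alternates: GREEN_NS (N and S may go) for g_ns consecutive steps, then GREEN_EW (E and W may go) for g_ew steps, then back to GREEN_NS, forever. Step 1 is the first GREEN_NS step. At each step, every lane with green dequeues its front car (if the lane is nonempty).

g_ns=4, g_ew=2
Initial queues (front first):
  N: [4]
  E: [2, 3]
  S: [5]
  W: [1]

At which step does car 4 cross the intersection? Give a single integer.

Step 1 [NS]: N:car4-GO,E:wait,S:car5-GO,W:wait | queues: N=0 E=2 S=0 W=1
Step 2 [NS]: N:empty,E:wait,S:empty,W:wait | queues: N=0 E=2 S=0 W=1
Step 3 [NS]: N:empty,E:wait,S:empty,W:wait | queues: N=0 E=2 S=0 W=1
Step 4 [NS]: N:empty,E:wait,S:empty,W:wait | queues: N=0 E=2 S=0 W=1
Step 5 [EW]: N:wait,E:car2-GO,S:wait,W:car1-GO | queues: N=0 E=1 S=0 W=0
Step 6 [EW]: N:wait,E:car3-GO,S:wait,W:empty | queues: N=0 E=0 S=0 W=0
Car 4 crosses at step 1

1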